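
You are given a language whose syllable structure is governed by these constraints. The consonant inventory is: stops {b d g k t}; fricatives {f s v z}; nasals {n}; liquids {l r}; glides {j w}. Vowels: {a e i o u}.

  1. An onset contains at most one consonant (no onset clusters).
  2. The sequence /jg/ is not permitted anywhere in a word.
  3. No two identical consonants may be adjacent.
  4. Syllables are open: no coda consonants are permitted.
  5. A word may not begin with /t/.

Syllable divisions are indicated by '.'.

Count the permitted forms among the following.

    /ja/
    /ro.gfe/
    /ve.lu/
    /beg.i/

/ja/ — σ1 onset /j/, coda /∅/ ok → permitted
/ro.gfe/ — violates constraint 1: syllable 2 onset /gf/ has 2 consonants (> 1) → not permitted
/ve.lu/ — σ1 onset /v/, coda /∅/ ok; σ2 onset /l/, coda /∅/ ok → permitted
/beg.i/ — violates constraint 4: syllable 1 coda /g/ has 1 consonant (> 0) → not permitted
Permitted: /ja/, /ve.lu/ → 2.

2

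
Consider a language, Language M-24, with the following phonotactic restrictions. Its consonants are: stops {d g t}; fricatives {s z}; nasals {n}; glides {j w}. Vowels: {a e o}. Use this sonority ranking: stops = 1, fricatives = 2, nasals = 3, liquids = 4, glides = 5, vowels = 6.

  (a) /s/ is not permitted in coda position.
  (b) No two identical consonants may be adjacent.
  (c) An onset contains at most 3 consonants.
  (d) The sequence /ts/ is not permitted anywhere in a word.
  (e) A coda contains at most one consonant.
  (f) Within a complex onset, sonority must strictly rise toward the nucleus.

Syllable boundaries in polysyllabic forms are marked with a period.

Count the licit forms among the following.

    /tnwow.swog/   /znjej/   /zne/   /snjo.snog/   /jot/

/tnwow.swog/ — σ1 onset /tnw/ (1→3→5 rises), coda /w/ ok; σ2 onset /sw/ (2→5 rises), coda /g/ ok → licit
/znjej/ — σ1 onset /znj/ (2→3→5 rises), coda /j/ ok → licit
/zne/ — σ1 onset /zn/ (2→3 rises), coda /∅/ ok → licit
/snjo.snog/ — σ1 onset /snj/ (2→3→5 rises), coda /∅/ ok; σ2 onset /sn/ (2→3 rises), coda /g/ ok → licit
/jot/ — σ1 onset /j/, coda /t/ ok → licit
Licit: /tnwow.swog/, /znjej/, /zne/, /snjo.snog/, /jot/ → 5.

5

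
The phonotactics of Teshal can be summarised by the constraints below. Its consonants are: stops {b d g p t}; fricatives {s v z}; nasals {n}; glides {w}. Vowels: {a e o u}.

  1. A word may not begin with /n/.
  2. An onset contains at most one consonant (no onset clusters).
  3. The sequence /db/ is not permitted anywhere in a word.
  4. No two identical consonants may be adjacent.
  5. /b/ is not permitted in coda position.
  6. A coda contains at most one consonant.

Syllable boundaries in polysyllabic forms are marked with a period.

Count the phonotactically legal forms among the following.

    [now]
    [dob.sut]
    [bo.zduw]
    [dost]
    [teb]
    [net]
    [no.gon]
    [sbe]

0

[now] — violates constraint 1: word begins with /n/ → phonotactically illegal
[dob.sut] — violates constraint 5: syllable 1 coda contains /b/ → phonotactically illegal
[bo.zduw] — violates constraint 2: syllable 2 onset /zd/ has 2 consonants (> 1) → phonotactically illegal
[dost] — violates constraint 6: syllable 1 coda /st/ has 2 consonants (> 1) → phonotactically illegal
[teb] — violates constraint 5: syllable 1 coda contains /b/ → phonotactically illegal
[net] — violates constraint 1: word begins with /n/ → phonotactically illegal
[no.gon] — violates constraint 1: word begins with /n/ → phonotactically illegal
[sbe] — violates constraint 2: syllable 1 onset /sb/ has 2 consonants (> 1) → phonotactically illegal
No form is phonotactically legal → 0.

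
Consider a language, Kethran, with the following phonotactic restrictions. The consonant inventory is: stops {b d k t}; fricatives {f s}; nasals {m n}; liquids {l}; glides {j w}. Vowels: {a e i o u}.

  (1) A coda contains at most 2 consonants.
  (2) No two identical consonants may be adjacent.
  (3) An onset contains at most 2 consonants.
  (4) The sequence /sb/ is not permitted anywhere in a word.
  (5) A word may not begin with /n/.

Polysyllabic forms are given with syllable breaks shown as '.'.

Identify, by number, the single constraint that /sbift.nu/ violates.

/sbift.nu/: contains banned sequence /sb/.
This is a violation of constraint 4: "The sequence /sb/ is not permitted anywhere in a word."
The remaining constraints (1, 2, 3, 5) are satisfied.

4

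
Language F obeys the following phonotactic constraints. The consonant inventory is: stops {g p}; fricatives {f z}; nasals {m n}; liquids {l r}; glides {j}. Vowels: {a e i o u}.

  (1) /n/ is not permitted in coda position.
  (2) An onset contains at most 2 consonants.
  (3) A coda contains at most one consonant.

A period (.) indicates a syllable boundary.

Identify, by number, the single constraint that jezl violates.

jezl: syllable 1 coda /zl/ has 2 consonants (> 1).
This is a violation of constraint 3: "A coda contains at most one consonant."
The remaining constraints (1, 2) are satisfied.

3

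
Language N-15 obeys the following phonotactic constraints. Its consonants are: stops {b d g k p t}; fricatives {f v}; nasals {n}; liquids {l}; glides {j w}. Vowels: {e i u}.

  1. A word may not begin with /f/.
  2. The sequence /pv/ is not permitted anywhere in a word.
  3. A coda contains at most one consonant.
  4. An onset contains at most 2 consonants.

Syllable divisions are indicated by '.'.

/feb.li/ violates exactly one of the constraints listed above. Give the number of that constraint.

1

/feb.li/: word begins with /f/.
This is a violation of constraint 1: "A word may not begin with /f/."
The remaining constraints (2, 3, 4) are satisfied.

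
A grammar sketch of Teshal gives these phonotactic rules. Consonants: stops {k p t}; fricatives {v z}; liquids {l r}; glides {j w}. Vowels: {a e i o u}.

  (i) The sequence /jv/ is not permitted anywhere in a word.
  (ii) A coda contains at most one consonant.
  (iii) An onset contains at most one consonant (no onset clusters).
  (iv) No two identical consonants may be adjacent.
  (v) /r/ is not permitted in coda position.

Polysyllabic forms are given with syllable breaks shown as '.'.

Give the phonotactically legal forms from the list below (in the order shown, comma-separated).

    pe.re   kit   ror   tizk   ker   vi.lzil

pe.re, kit

pe.re — σ1 onset /p/, coda /∅/ ok; σ2 onset /r/, coda /∅/ ok → phonotactically legal
kit — σ1 onset /k/, coda /t/ ok → phonotactically legal
ror — violates constraint (v): syllable 1 coda contains /r/ → phonotactically illegal
tizk — violates constraint (ii): syllable 1 coda /zk/ has 2 consonants (> 1) → phonotactically illegal
ker — violates constraint (v): syllable 1 coda contains /r/ → phonotactically illegal
vi.lzil — violates constraint (iii): syllable 2 onset /lz/ has 2 consonants (> 1) → phonotactically illegal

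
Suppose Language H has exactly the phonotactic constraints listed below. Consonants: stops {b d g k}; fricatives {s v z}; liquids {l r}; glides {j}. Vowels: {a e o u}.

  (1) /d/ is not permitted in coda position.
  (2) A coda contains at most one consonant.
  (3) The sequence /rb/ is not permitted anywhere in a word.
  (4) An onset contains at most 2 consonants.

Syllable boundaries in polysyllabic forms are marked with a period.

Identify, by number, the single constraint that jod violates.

jod: syllable 1 coda contains /d/.
This is a violation of constraint 1: "/d/ is not permitted in coda position."
The remaining constraints (2, 3, 4) are satisfied.

1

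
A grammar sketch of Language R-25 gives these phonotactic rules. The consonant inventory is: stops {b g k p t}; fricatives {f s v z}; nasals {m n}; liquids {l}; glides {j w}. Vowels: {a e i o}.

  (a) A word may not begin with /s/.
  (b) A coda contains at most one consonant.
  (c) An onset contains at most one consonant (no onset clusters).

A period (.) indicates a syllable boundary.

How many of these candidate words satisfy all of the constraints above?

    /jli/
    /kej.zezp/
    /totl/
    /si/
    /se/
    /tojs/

/jli/ — violates constraint (c): syllable 1 onset /jl/ has 2 consonants (> 1) → ill-formed
/kej.zezp/ — violates constraint (b): syllable 2 coda /zp/ has 2 consonants (> 1) → ill-formed
/totl/ — violates constraint (b): syllable 1 coda /tl/ has 2 consonants (> 1) → ill-formed
/si/ — violates constraint (a): word begins with /s/ → ill-formed
/se/ — violates constraint (a): word begins with /s/ → ill-formed
/tojs/ — violates constraint (b): syllable 1 coda /js/ has 2 consonants (> 1) → ill-formed
No form is well-formed → 0.

0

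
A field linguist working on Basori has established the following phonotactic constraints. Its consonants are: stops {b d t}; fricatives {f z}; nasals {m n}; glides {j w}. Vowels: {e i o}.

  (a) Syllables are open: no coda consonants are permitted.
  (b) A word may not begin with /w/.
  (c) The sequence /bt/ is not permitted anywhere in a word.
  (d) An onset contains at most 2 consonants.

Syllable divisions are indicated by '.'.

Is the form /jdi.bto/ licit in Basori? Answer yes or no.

/jdi.bto/ — violates constraint (c): contains banned sequence /bt/ → illicit

no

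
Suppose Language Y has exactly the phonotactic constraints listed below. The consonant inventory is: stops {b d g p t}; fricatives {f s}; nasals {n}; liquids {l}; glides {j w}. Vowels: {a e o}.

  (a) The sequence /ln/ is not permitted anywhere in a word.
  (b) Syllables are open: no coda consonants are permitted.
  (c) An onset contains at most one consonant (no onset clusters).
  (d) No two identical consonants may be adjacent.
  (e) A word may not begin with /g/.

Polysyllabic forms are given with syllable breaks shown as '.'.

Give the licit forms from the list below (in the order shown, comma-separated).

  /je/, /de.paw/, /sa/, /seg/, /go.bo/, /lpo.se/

/je/ — σ1 onset /j/, coda /∅/ ok → licit
/de.paw/ — violates constraint (b): syllable 2 coda /w/ has 1 consonant (> 0) → illicit
/sa/ — σ1 onset /s/, coda /∅/ ok → licit
/seg/ — violates constraint (b): syllable 1 coda /g/ has 1 consonant (> 0) → illicit
/go.bo/ — violates constraint (e): word begins with /g/ → illicit
/lpo.se/ — violates constraint (c): syllable 1 onset /lp/ has 2 consonants (> 1) → illicit

/je/, /sa/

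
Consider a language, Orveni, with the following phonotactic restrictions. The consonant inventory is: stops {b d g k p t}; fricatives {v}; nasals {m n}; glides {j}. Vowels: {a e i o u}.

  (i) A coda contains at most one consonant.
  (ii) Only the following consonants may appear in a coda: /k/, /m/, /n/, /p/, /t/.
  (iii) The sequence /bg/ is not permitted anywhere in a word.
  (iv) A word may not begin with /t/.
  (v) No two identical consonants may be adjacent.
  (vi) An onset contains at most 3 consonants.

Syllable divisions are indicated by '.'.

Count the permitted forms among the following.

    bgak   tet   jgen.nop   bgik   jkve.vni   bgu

bgak — violates constraint (iii): contains banned sequence /bg/ → not permitted
tet — violates constraint (iv): word begins with /t/ → not permitted
jgen.nop — violates constraint (v): adjacent identical consonants /nn/ → not permitted
bgik — violates constraint (iii): contains banned sequence /bg/ → not permitted
jkve.vni — σ1 onset /jkv/ (3C), coda /∅/ ok; σ2 onset /vn/ (2C), coda /∅/ ok → permitted
bgu — violates constraint (iii): contains banned sequence /bg/ → not permitted
Permitted: jkve.vni → 1.

1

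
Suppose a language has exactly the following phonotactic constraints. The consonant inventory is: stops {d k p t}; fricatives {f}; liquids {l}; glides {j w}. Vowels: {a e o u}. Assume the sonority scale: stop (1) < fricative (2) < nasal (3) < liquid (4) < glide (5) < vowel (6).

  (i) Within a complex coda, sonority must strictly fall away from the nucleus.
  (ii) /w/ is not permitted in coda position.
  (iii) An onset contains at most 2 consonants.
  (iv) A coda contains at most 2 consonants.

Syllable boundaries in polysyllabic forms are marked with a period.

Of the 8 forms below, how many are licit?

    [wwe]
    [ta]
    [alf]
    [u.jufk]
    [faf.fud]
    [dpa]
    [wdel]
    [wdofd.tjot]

8

[wwe] — σ1 onset /ww/ (2C), coda /∅/ ok → licit
[ta] — σ1 onset /t/, coda /∅/ ok → licit
[alf] — σ1 onset /∅/, coda /lf/ (4→2 falls) ok → licit
[u.jufk] — σ1 onset /∅/, coda /∅/ ok; σ2 onset /j/, coda /fk/ (2→1 falls) ok → licit
[faf.fud] — σ1 onset /f/, coda /f/ ok; σ2 onset /f/, coda /d/ ok → licit
[dpa] — σ1 onset /dp/ (2C), coda /∅/ ok → licit
[wdel] — σ1 onset /wd/ (2C), coda /l/ ok → licit
[wdofd.tjot] — σ1 onset /wd/ (2C), coda /fd/ (2→1 falls) ok; σ2 onset /tj/ (2C), coda /t/ ok → licit
Licit: [wwe], [ta], [alf], [u.jufk], [faf.fud], [dpa], [wdel], [wdofd.tjot] → 8.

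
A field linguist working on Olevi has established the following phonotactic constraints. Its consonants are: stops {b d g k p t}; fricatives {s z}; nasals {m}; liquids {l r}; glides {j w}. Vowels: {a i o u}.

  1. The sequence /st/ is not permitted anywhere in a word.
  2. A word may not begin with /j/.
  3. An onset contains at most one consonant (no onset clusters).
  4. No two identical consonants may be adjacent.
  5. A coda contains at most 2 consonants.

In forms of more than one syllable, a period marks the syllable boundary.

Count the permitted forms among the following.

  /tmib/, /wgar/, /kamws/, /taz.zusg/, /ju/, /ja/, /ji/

/tmib/ — violates constraint 3: syllable 1 onset /tm/ has 2 consonants (> 1) → not permitted
/wgar/ — violates constraint 3: syllable 1 onset /wg/ has 2 consonants (> 1) → not permitted
/kamws/ — violates constraint 5: syllable 1 coda /mws/ has 3 consonants (> 2) → not permitted
/taz.zusg/ — violates constraint 4: adjacent identical consonants /zz/ → not permitted
/ju/ — violates constraint 2: word begins with /j/ → not permitted
/ja/ — violates constraint 2: word begins with /j/ → not permitted
/ji/ — violates constraint 2: word begins with /j/ → not permitted
No form is permitted → 0.

0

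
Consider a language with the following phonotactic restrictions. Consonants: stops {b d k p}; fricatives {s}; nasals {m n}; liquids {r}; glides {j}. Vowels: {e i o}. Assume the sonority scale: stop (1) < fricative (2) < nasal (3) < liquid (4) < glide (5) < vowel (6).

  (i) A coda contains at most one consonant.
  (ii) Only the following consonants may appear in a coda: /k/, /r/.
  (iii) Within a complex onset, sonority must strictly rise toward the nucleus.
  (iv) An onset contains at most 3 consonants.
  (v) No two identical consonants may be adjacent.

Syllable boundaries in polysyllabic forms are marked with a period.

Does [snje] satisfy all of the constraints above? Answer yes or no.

[snje] — σ1 onset /snj/ (2→3→5 rises), coda /∅/ ok → phonotactically legal

yes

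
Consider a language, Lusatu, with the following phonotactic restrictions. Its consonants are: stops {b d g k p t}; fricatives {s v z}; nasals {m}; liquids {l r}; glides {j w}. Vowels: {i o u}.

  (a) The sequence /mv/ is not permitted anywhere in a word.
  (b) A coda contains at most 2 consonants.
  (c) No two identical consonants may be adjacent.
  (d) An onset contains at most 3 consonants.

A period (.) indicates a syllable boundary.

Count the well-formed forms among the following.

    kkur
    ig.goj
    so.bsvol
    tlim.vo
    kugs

kkur — violates constraint (c): adjacent identical consonants /kk/ → ill-formed
ig.goj — violates constraint (c): adjacent identical consonants /gg/ → ill-formed
so.bsvol — σ1 onset /s/, coda /∅/ ok; σ2 onset /bsv/ (3C), coda /l/ ok → well-formed
tlim.vo — violates constraint (a): contains banned sequence /mv/ → ill-formed
kugs — σ1 onset /k/, coda /gs/ (2C) ok → well-formed
Well-formed: so.bsvol, kugs → 2.

2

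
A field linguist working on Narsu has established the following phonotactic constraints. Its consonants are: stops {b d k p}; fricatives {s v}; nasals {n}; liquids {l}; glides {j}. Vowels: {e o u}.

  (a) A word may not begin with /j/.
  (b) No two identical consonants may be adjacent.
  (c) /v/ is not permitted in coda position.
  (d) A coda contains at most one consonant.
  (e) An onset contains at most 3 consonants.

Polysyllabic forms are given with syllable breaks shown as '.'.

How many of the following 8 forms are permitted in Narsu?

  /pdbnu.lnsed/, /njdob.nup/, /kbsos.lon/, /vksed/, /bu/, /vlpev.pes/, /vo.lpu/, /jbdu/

/pdbnu.lnsed/ — violates constraint (e): syllable 1 onset /pdbn/ has 4 consonants (> 3) → not permitted
/njdob.nup/ — σ1 onset /njd/ (3C), coda /b/ ok; σ2 onset /n/, coda /p/ ok → permitted
/kbsos.lon/ — σ1 onset /kbs/ (3C), coda /s/ ok; σ2 onset /l/, coda /n/ ok → permitted
/vksed/ — σ1 onset /vks/ (3C), coda /d/ ok → permitted
/bu/ — σ1 onset /b/, coda /∅/ ok → permitted
/vlpev.pes/ — violates constraint (c): syllable 1 coda contains /v/ → not permitted
/vo.lpu/ — σ1 onset /v/, coda /∅/ ok; σ2 onset /lp/ (2C), coda /∅/ ok → permitted
/jbdu/ — violates constraint (a): word begins with /j/ → not permitted
Permitted: /njdob.nup/, /kbsos.lon/, /vksed/, /bu/, /vo.lpu/ → 5.

5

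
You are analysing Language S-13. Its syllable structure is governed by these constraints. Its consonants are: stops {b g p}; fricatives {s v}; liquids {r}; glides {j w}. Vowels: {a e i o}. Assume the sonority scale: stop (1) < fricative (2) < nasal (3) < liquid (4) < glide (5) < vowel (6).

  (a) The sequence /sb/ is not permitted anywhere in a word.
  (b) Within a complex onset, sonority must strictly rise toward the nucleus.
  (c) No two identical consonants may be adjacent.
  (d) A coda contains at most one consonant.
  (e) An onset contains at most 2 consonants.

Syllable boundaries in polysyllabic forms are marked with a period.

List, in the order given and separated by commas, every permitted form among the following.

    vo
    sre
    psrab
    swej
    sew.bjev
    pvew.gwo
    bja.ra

vo — σ1 onset /v/, coda /∅/ ok → permitted
sre — σ1 onset /sr/ (2→4 rises), coda /∅/ ok → permitted
psrab — violates constraint (e): syllable 1 onset /psr/ has 3 consonants (> 2) → not permitted
swej — σ1 onset /sw/ (2→5 rises), coda /j/ ok → permitted
sew.bjev — σ1 onset /s/, coda /w/ ok; σ2 onset /bj/ (1→5 rises), coda /v/ ok → permitted
pvew.gwo — σ1 onset /pv/ (1→2 rises), coda /w/ ok; σ2 onset /gw/ (1→5 rises), coda /∅/ ok → permitted
bja.ra — σ1 onset /bj/ (1→5 rises), coda /∅/ ok; σ2 onset /r/, coda /∅/ ok → permitted

vo, sre, swej, sew.bjev, pvew.gwo, bja.ra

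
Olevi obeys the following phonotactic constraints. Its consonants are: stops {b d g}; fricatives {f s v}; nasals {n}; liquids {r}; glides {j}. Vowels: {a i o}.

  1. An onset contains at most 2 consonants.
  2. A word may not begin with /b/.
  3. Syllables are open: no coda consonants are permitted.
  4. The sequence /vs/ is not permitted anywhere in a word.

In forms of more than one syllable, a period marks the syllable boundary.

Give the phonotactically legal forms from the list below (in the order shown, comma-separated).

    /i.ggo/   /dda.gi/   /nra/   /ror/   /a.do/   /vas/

/i.ggo/ — σ1 onset /∅/, coda /∅/ ok; σ2 onset /gg/ (2C), coda /∅/ ok → phonotactically legal
/dda.gi/ — σ1 onset /dd/ (2C), coda /∅/ ok; σ2 onset /g/, coda /∅/ ok → phonotactically legal
/nra/ — σ1 onset /nr/ (2C), coda /∅/ ok → phonotactically legal
/ror/ — violates constraint 3: syllable 1 coda /r/ has 1 consonant (> 0) → phonotactically illegal
/a.do/ — σ1 onset /∅/, coda /∅/ ok; σ2 onset /d/, coda /∅/ ok → phonotactically legal
/vas/ — violates constraint 3: syllable 1 coda /s/ has 1 consonant (> 0) → phonotactically illegal

/i.ggo/, /dda.gi/, /nra/, /a.do/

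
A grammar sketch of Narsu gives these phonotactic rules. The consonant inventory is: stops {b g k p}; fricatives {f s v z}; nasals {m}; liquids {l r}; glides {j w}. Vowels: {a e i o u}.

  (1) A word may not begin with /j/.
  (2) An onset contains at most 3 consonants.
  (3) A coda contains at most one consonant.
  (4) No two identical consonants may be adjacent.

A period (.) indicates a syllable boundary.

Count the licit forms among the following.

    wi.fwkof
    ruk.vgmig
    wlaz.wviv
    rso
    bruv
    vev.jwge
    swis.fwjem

wi.fwkof — σ1 onset /w/, coda /∅/ ok; σ2 onset /fwk/ (3C), coda /f/ ok → licit
ruk.vgmig — σ1 onset /r/, coda /k/ ok; σ2 onset /vgm/ (3C), coda /g/ ok → licit
wlaz.wviv — σ1 onset /wl/ (2C), coda /z/ ok; σ2 onset /wv/ (2C), coda /v/ ok → licit
rso — σ1 onset /rs/ (2C), coda /∅/ ok → licit
bruv — σ1 onset /br/ (2C), coda /v/ ok → licit
vev.jwge — σ1 onset /v/, coda /v/ ok; σ2 onset /jwg/ (3C), coda /∅/ ok → licit
swis.fwjem — σ1 onset /sw/ (2C), coda /s/ ok; σ2 onset /fwj/ (3C), coda /m/ ok → licit
Licit: wi.fwkof, ruk.vgmig, wlaz.wviv, rso, bruv, vev.jwge, swis.fwjem → 7.

7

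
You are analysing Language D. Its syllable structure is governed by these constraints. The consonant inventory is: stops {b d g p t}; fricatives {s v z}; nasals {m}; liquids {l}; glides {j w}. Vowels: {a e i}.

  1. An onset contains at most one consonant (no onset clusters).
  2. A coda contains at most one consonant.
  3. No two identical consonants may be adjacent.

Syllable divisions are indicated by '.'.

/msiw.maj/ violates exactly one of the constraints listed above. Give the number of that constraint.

/msiw.maj/: syllable 1 onset /ms/ has 2 consonants (> 1).
This is a violation of constraint 1: "An onset contains at most one consonant (no onset clusters)."
The remaining constraints (2, 3) are satisfied.

1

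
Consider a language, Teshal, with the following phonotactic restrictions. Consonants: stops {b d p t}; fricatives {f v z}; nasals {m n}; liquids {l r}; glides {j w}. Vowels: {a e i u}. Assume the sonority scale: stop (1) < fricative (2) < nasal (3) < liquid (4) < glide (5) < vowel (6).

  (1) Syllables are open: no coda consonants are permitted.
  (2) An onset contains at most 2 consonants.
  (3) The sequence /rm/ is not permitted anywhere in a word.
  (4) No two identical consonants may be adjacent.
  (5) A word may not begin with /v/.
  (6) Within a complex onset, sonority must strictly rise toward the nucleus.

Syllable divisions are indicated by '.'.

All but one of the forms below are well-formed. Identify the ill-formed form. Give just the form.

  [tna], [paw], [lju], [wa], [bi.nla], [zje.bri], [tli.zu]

[tna] — σ1 onset /tn/ (1→3 rises), coda /∅/ ok → well-formed
[paw] — violates constraint 1: syllable 1 coda /w/ has 1 consonant (> 0) → ill-formed
[lju] — σ1 onset /lj/ (4→5 rises), coda /∅/ ok → well-formed
[wa] — σ1 onset /w/, coda /∅/ ok → well-formed
[bi.nla] — σ1 onset /b/, coda /∅/ ok; σ2 onset /nl/ (3→4 rises), coda /∅/ ok → well-formed
[zje.bri] — σ1 onset /zj/ (2→5 rises), coda /∅/ ok; σ2 onset /br/ (1→4 rises), coda /∅/ ok → well-formed
[tli.zu] — σ1 onset /tl/ (1→4 rises), coda /∅/ ok; σ2 onset /z/, coda /∅/ ok → well-formed

[paw]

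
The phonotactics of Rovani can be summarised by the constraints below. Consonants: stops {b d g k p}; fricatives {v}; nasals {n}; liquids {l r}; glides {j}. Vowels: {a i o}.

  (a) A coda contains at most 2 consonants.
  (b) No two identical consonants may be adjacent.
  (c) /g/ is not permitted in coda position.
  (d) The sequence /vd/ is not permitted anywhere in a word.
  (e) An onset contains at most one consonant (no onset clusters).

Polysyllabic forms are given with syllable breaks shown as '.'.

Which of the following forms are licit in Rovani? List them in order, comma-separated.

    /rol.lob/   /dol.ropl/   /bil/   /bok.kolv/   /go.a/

/rol.lob/ — violates constraint (b): adjacent identical consonants /ll/ → illicit
/dol.ropl/ — σ1 onset /d/, coda /l/ ok; σ2 onset /r/, coda /pl/ (2C) ok → licit
/bil/ — σ1 onset /b/, coda /l/ ok → licit
/bok.kolv/ — violates constraint (b): adjacent identical consonants /kk/ → illicit
/go.a/ — σ1 onset /g/, coda /∅/ ok; σ2 onset /∅/, coda /∅/ ok → licit

/dol.ropl/, /bil/, /go.a/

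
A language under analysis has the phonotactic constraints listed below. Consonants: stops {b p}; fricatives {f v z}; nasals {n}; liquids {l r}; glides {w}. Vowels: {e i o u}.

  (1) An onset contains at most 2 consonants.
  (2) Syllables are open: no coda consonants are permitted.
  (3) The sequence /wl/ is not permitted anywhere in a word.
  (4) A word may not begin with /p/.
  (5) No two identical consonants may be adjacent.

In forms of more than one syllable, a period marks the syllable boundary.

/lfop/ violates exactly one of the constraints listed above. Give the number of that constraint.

2

/lfop/: syllable 1 coda /p/ has 1 consonant (> 0).
This is a violation of constraint 2: "Syllables are open: no coda consonants are permitted."
The remaining constraints (1, 3, 4, 5) are satisfied.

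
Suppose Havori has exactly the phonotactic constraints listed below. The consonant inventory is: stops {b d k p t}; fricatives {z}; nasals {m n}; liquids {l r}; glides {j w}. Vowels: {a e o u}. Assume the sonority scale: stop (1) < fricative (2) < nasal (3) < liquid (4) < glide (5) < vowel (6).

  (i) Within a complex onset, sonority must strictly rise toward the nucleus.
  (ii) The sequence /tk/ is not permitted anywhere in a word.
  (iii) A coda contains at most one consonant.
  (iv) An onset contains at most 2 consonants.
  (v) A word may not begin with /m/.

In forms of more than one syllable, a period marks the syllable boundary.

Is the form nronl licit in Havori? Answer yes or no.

nronl — violates constraint (iii): syllable 1 coda /nl/ has 2 consonants (> 1) → illicit

no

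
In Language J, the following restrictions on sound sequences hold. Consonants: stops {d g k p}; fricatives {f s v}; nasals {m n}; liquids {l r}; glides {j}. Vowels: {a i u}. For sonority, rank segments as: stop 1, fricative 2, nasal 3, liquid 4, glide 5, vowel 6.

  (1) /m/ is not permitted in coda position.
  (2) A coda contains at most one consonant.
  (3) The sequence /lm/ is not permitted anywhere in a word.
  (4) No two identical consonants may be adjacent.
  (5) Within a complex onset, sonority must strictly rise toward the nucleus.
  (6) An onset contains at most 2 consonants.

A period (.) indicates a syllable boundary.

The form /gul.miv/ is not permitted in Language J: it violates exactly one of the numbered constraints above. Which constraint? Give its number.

3

/gul.miv/: contains banned sequence /lm/.
This is a violation of constraint 3: "The sequence /lm/ is not permitted anywhere in a word."
The remaining constraints (1, 2, 4, 5, 6) are satisfied.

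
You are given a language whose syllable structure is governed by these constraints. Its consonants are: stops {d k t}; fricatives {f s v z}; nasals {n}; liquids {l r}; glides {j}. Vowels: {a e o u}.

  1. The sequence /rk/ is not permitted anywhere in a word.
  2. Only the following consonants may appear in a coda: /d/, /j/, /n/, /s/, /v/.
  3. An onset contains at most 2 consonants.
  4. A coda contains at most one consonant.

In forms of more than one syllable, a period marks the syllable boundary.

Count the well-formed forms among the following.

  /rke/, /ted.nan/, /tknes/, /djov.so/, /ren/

/rke/ — violates constraint 1: contains banned sequence /rk/ → ill-formed
/ted.nan/ — σ1 onset /t/, coda /d/ ok; σ2 onset /n/, coda /n/ ok → well-formed
/tknes/ — violates constraint 3: syllable 1 onset /tkn/ has 3 consonants (> 2) → ill-formed
/djov.so/ — σ1 onset /dj/ (2C), coda /v/ ok; σ2 onset /s/, coda /∅/ ok → well-formed
/ren/ — σ1 onset /r/, coda /n/ ok → well-formed
Well-formed: /ted.nan/, /djov.so/, /ren/ → 3.

3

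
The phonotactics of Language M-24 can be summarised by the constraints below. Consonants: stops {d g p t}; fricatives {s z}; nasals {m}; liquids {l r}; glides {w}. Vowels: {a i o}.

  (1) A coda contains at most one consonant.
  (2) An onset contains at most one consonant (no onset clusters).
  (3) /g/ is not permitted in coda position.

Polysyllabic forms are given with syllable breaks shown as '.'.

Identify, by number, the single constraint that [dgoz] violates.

[dgoz]: syllable 1 onset /dg/ has 2 consonants (> 1).
This is a violation of constraint 2: "An onset contains at most one consonant (no onset clusters)."
The remaining constraints (1, 3) are satisfied.

2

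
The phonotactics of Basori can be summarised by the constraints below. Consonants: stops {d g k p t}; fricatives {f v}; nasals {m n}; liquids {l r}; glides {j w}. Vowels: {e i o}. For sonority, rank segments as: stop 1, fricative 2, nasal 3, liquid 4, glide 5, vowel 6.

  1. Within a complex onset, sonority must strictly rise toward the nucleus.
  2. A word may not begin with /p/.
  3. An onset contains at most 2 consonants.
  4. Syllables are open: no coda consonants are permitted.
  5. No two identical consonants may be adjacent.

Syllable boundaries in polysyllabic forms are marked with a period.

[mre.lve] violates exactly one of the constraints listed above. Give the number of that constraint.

[mre.lve]: syllable 2 onset /lv/: /l/ (liquid, 4) → /v/ (fricative, 2) does not rise.
This is a violation of constraint 1: "Within a complex onset, sonority must strictly rise toward the nucleus."
The remaining constraints (2, 3, 4, 5) are satisfied.

1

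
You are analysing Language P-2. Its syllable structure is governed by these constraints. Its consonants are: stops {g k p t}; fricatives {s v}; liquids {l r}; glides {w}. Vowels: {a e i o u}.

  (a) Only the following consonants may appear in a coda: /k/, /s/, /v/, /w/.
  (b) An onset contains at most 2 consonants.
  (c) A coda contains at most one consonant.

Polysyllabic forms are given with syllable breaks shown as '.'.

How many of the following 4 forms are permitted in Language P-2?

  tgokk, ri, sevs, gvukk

tgokk — violates constraint (c): syllable 1 coda /kk/ has 2 consonants (> 1) → not permitted
ri — σ1 onset /r/, coda /∅/ ok → permitted
sevs — violates constraint (c): syllable 1 coda /vs/ has 2 consonants (> 1) → not permitted
gvukk — violates constraint (c): syllable 1 coda /kk/ has 2 consonants (> 1) → not permitted
Permitted: ri → 1.

1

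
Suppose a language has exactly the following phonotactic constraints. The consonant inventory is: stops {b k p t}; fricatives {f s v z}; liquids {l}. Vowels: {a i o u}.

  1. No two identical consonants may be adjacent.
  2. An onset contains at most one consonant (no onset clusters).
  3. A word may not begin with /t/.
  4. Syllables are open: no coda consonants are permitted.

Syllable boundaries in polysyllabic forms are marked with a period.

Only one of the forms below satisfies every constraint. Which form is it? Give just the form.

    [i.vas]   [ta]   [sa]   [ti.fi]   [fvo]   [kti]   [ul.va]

[sa]

[i.vas] — violates constraint 4: syllable 2 coda /s/ has 1 consonant (> 0) → not permitted
[ta] — violates constraint 3: word begins with /t/ → not permitted
[sa] — σ1 onset /s/, coda /∅/ ok → permitted
[ti.fi] — violates constraint 3: word begins with /t/ → not permitted
[fvo] — violates constraint 2: syllable 1 onset /fv/ has 2 consonants (> 1) → not permitted
[kti] — violates constraint 2: syllable 1 onset /kt/ has 2 consonants (> 1) → not permitted
[ul.va] — violates constraint 4: syllable 1 coda /l/ has 1 consonant (> 0) → not permitted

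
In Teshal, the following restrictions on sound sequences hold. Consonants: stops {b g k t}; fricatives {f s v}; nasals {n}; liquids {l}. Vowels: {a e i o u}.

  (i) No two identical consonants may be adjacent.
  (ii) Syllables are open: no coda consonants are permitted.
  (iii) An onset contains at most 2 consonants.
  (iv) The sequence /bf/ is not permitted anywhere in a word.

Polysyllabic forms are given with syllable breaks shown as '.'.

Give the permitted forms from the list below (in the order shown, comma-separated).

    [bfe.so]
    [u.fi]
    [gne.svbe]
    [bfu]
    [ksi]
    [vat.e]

[u.fi], [ksi]

[bfe.so] — violates constraint (iv): contains banned sequence /bf/ → not permitted
[u.fi] — σ1 onset /∅/, coda /∅/ ok; σ2 onset /f/, coda /∅/ ok → permitted
[gne.svbe] — violates constraint (iii): syllable 2 onset /svb/ has 3 consonants (> 2) → not permitted
[bfu] — violates constraint (iv): contains banned sequence /bf/ → not permitted
[ksi] — σ1 onset /ks/ (2C), coda /∅/ ok → permitted
[vat.e] — violates constraint (ii): syllable 1 coda /t/ has 1 consonant (> 0) → not permitted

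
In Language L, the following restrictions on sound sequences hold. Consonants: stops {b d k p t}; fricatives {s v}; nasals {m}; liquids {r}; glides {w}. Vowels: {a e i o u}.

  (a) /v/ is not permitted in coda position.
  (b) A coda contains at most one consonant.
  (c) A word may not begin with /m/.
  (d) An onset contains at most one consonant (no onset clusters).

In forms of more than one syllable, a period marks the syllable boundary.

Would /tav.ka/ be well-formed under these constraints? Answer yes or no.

no

/tav.ka/ — violates constraint (a): syllable 1 coda contains /v/ → ill-formed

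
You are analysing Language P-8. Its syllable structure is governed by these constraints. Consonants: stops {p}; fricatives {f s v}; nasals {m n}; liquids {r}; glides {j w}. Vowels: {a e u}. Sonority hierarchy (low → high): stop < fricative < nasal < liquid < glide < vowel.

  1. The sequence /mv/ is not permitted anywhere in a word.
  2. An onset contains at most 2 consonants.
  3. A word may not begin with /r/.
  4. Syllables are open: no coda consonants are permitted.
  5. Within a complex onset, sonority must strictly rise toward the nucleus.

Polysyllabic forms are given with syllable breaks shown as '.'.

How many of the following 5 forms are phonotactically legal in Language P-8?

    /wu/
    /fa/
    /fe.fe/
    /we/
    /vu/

5

/wu/ — σ1 onset /w/, coda /∅/ ok → phonotactically legal
/fa/ — σ1 onset /f/, coda /∅/ ok → phonotactically legal
/fe.fe/ — σ1 onset /f/, coda /∅/ ok; σ2 onset /f/, coda /∅/ ok → phonotactically legal
/we/ — σ1 onset /w/, coda /∅/ ok → phonotactically legal
/vu/ — σ1 onset /v/, coda /∅/ ok → phonotactically legal
Phonotactically legal: /wu/, /fa/, /fe.fe/, /we/, /vu/ → 5.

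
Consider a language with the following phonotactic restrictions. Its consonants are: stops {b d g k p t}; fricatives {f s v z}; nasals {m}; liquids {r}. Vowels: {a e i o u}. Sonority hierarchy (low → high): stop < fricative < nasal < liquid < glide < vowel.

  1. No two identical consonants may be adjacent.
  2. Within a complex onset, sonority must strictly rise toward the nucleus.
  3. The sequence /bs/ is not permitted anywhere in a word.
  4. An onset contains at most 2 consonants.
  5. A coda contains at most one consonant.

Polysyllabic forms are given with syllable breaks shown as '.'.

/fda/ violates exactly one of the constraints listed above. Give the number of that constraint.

2

/fda/: syllable 1 onset /fd/: /f/ (fricative, 2) → /d/ (stop, 1) does not rise.
This is a violation of constraint 2: "Within a complex onset, sonority must strictly rise toward the nucleus."
The remaining constraints (1, 3, 4, 5) are satisfied.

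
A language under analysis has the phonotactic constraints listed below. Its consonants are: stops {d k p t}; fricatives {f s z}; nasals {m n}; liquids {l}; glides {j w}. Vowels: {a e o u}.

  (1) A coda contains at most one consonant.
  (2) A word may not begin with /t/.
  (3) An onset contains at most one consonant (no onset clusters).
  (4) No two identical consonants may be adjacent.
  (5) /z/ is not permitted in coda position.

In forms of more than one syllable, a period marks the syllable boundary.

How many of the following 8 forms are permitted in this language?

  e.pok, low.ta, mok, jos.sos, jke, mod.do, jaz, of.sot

4

e.pok — σ1 onset /∅/, coda /∅/ ok; σ2 onset /p/, coda /k/ ok → permitted
low.ta — σ1 onset /l/, coda /w/ ok; σ2 onset /t/, coda /∅/ ok → permitted
mok — σ1 onset /m/, coda /k/ ok → permitted
jos.sos — violates constraint 4: adjacent identical consonants /ss/ → not permitted
jke — violates constraint 3: syllable 1 onset /jk/ has 2 consonants (> 1) → not permitted
mod.do — violates constraint 4: adjacent identical consonants /dd/ → not permitted
jaz — violates constraint 5: syllable 1 coda contains /z/ → not permitted
of.sot — σ1 onset /∅/, coda /f/ ok; σ2 onset /s/, coda /t/ ok → permitted
Permitted: e.pok, low.ta, mok, of.sot → 4.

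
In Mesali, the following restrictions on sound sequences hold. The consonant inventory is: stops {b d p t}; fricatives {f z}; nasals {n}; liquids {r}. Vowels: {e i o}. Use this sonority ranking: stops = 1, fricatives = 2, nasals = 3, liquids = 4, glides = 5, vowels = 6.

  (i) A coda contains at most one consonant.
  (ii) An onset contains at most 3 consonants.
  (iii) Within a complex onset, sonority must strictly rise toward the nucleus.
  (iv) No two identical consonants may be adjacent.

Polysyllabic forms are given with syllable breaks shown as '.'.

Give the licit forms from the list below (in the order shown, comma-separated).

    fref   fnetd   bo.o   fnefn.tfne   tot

fref — σ1 onset /fr/ (2→4 rises), coda /f/ ok → licit
fnetd — violates constraint (i): syllable 1 coda /td/ has 2 consonants (> 1) → illicit
bo.o — σ1 onset /b/, coda /∅/ ok; σ2 onset /∅/, coda /∅/ ok → licit
fnefn.tfne — violates constraint (i): syllable 1 coda /fn/ has 2 consonants (> 1) → illicit
tot — σ1 onset /t/, coda /t/ ok → licit

fref, bo.o, tot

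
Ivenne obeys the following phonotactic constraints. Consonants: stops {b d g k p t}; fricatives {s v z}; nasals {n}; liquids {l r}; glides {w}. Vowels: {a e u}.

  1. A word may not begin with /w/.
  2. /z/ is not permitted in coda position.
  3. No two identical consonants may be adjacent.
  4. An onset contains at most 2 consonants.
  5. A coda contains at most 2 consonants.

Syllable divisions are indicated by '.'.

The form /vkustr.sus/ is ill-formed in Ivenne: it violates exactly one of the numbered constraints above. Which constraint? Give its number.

/vkustr.sus/: syllable 1 coda /str/ has 3 consonants (> 2).
This is a violation of constraint 5: "A coda contains at most 2 consonants."
The remaining constraints (1, 2, 3, 4) are satisfied.

5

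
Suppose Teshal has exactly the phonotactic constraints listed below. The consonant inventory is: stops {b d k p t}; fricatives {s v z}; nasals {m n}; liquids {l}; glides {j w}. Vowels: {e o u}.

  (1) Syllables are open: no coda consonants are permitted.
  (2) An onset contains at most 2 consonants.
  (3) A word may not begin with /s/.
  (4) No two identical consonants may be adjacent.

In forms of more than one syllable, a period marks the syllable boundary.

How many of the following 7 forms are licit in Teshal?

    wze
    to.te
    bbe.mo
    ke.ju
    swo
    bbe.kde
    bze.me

4

wze — σ1 onset /wz/ (2C), coda /∅/ ok → licit
to.te — σ1 onset /t/, coda /∅/ ok; σ2 onset /t/, coda /∅/ ok → licit
bbe.mo — violates constraint 4: adjacent identical consonants /bb/ → illicit
ke.ju — σ1 onset /k/, coda /∅/ ok; σ2 onset /j/, coda /∅/ ok → licit
swo — violates constraint 3: word begins with /s/ → illicit
bbe.kde — violates constraint 4: adjacent identical consonants /bb/ → illicit
bze.me — σ1 onset /bz/ (2C), coda /∅/ ok; σ2 onset /m/, coda /∅/ ok → licit
Licit: wze, to.te, ke.ju, bze.me → 4.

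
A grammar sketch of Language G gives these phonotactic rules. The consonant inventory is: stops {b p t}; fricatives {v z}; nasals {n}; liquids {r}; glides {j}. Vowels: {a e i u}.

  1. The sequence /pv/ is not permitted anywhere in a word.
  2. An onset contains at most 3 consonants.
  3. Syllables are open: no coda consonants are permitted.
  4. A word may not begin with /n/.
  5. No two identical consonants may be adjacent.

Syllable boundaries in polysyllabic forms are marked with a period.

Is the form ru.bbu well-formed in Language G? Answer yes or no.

ru.bbu — violates constraint 5: adjacent identical consonants /bb/ → ill-formed

no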